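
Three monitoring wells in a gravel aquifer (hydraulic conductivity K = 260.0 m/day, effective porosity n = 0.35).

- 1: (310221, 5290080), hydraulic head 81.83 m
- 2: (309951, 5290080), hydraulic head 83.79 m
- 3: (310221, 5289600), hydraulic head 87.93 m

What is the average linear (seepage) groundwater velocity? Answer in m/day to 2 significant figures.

∂h/∂x = (83.79 − 81.83) / (309951 − 310221) = -0.007259
∂h/∂y = (87.93 − 81.83) / (5289600 − 5290080) = -0.01271
|∇h| = √(-0.007259² + -0.01271²) = 0.01464
Seepage velocity v = K·i/n = 260.0 × 0.01464 / 0.35 = 10.88 m/day.

11 m/day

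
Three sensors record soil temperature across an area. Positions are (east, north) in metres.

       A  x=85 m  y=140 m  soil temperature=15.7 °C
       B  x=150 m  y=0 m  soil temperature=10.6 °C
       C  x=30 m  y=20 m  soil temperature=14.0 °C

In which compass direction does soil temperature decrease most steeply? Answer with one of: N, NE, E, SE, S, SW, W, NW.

SE

With T = a·x + b·y + c and A as origin, the differences give:
  65·a + (-140)·b = -5.1
  (-55)·a + (-120)·b = -1.7
Eliminate b (×(-120) and ×(-140), subtract): -15500·a = 374.00 → a = ∂T/∂x = -0.02413
Back-substitute: b = ∂T/∂y = +0.02523.
Steepest decrease is along −∇f = (+0.02413 E, -0.02523 N) → southeast.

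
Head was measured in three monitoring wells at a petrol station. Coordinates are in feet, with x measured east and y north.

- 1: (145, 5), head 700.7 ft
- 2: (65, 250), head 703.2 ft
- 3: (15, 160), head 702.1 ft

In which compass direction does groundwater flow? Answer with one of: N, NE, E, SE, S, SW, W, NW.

S

With h = a·x + b·y + c and 1 as origin, the differences give:
  (-80)·a + 245·b = +2.5
  (-130)·a + 155·b = +1.4
Eliminate b (×155 and ×245, subtract): 19450·a = 44.50 → a = ∂h/∂x = +0.002288
Back-substitute: b = ∂h/∂y = +0.01095.
Flow = −∇h = (-0.002288 east, -0.01095 north), which points south.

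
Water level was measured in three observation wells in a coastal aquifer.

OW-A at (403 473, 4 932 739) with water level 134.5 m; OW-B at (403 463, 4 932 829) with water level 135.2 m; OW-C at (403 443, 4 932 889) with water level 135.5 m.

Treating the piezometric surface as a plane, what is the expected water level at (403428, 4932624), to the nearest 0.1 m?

With h = a·x + b·y + c and OW-A as origin, the differences give:
  (-10)·a + 90·b = +0.7
  (-30)·a + 150·b = +1.0
Eliminate b (×150 and ×90, subtract): 1200·a = 15.00 → a = ∂h/∂x = +0.01250
Back-substitute: b = ∂h/∂y = +0.009167.
h(403428, 4932624) = 134.5 + (+0.01250)·(-45) + (+0.009167)·(-115) = 134.5 -0.562 -1.054 = 132.883 m.

132.9 m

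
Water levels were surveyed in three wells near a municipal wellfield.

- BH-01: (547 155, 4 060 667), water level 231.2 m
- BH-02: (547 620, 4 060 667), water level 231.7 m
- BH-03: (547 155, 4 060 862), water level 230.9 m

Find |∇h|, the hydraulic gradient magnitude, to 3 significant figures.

∂h/∂x = (231.7 − 231.2) / (547620 − 547155) = +0.001075
∂h/∂y = (230.9 − 231.2) / (4060862 − 4060667) = -0.001538
|∇h| = √(0.001075² + -0.001538²) = 0.001876

0.00188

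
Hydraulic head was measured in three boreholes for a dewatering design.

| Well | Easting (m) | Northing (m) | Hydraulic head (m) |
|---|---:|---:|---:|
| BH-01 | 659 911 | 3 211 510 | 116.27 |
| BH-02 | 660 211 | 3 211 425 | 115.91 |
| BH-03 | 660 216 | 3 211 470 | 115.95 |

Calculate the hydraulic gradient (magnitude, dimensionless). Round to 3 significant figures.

0.00135

Differences from BH-01: to BH-02 (Δx, Δy, Δh) = (300, -85, -0.36); to BH-03 = (305, -40, -0.32).
Solve a·Δx + b·Δy = Δh: det = 300·(-40) − 305·(-85) = 13925.
∂h/∂x = [(-0.36)·(-40) − (-0.32)·(-85)] / 13925 = -0.0009192
∂h/∂y = [300·(-0.32) − 305·(-0.36)] / 13925 = +0.0009910
|∇h| = √(-0.0009192² + 0.0009910²) = 0.001352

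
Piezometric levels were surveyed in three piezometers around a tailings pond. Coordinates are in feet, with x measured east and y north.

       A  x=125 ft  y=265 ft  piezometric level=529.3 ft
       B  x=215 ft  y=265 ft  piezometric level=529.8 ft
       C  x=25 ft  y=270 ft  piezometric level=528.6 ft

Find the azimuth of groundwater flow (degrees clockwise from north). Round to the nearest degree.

349°

With h = a·x + b·y + c and A as origin, the differences give:
  90·a + 0·b = +0.5
  (-100)·a + 5·b = -0.7
Eliminate b (×5 and ×0, subtract): 450·a = 2.50 → a = ∂h/∂x = +0.005556
Back-substitute: b = ∂h/∂y = -0.02889.
Flow direction (−∇h) has components (-0.005556 E, +0.02889 N).
Azimuth = atan2(E, N) = atan2(-0.005556, +0.02889) = 349.1° ≈ 349°.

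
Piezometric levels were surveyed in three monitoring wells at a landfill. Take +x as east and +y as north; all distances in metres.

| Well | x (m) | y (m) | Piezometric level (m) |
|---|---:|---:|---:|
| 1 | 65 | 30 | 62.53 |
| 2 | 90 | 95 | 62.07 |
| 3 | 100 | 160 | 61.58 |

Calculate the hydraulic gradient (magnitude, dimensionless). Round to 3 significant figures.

Taking 1 as reference: 2−1 = (25, 65, -0.46); 3−1 = (35, 130, -0.95).
Solve a·Δx + b·Δy = Δh: det = 25·130 − 35·65 = 975.
∂h/∂x = [(-0.46)·130 − (-0.95)·65] / 975 = +0.002000
∂h/∂y = [25·(-0.95) − 35·(-0.46)] / 975 = -0.007846
|∇h| = √(0.002000² + -0.007846²) = 0.008097

0.00810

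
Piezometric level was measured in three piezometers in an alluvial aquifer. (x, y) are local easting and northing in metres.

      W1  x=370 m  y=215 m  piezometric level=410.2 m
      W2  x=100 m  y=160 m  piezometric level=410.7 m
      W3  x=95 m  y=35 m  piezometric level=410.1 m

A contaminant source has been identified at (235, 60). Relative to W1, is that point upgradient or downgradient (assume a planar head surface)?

Taking W1 as reference: W2−W1 = (-270, -55, +0.5); W3−W1 = (-275, -180, -0.1).
Solve a·Δx + b·Δy = Δh: det = (-270)·(-180) − (-275)·(-55) = 33475.
∂h/∂x = [(+0.5)·(-180) − (-0.1)·(-55)] / 33475 = -0.002853
∂h/∂y = [(-270)·(-0.1) − (-275)·(+0.5)] / 33475 = +0.004914
Head at (235, 60) = 410.2 + (-0.002853)·(-135) + (+0.004914)·(-155) = 409.82 m.
That is lower than the 410.2 m at W1, so the point is downgradient.

downgradient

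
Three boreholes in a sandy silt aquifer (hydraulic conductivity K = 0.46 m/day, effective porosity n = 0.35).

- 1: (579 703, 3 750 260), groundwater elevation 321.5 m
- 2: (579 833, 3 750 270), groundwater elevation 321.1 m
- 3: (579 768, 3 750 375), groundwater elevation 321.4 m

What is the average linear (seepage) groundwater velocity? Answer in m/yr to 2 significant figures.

1.6 m/yr

With h = a·x + b·y + c and 1 as origin, the differences give:
  130·a + 10·b = -0.4
  65·a + 115·b = -0.1
Eliminate b (×115 and ×10, subtract): 14300·a = -45.00 → a = ∂h/∂x = -0.003147
Back-substitute: b = ∂h/∂y = +0.0009091.
|∇h| = √(-0.003147² + 0.0009091²) = 0.003276
Seepage velocity v = K·i/n = 0.46 × 0.003276 / 0.35 = 0.004306 m/day = 1.573 m/yr.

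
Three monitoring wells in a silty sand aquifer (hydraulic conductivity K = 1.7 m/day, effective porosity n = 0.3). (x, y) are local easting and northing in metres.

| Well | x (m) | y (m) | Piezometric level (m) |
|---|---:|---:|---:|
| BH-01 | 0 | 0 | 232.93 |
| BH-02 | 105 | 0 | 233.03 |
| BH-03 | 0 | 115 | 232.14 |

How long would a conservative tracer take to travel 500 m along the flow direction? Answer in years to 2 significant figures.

35 years

∂h/∂x = (233.03 − 232.93) / (105 − 0) = +0.0009524
∂h/∂y = (232.14 − 232.93) / (115 − 0) = -0.006870
|∇h| = √(0.0009524² + -0.006870²) = 0.006936
Seepage velocity v = K·i/n = 1.7 × 0.006936 / 0.3 = 0.0393 m/day.
t = 500 / 0.0393 = 1.272e+04 days = 34.8 years.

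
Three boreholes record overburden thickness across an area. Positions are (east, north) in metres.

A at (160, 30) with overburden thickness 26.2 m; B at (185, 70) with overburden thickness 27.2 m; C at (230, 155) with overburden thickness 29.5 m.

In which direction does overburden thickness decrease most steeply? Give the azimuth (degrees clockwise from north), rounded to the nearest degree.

Three-point gradient (reference A): Δ to B = (25, 40, +1.0), Δ to C = (70, 125, +3.3).
∂d/∂x = -0.02154, ∂d/∂y = +0.03846 (det = 325).
Steepest decrease is along −∇f: components (+0.02154 E, -0.03846 N).
Azimuth = atan2(+0.02154, -0.03846) = 150.8° ≈ 151°.

151°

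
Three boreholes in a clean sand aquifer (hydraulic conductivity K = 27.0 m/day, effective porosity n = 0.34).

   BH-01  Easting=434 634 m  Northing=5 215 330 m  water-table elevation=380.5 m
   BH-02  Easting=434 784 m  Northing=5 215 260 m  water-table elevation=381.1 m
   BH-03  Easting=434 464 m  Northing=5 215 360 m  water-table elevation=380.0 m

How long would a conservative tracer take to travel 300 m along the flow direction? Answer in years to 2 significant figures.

2.4 years

Differences from BH-01: to BH-02 (Δx, Δy, Δh) = (150, -70, +0.6); to BH-03 = (-170, 30, -0.5).
Solve a·Δx + b·Δy = Δh: det = 150·30 − (-170)·(-70) = -7400.
∂h/∂x = [(+0.6)·30 − (-0.5)·(-70)] / -7400 = +0.002297
∂h/∂y = [150·(-0.5) − (-170)·(+0.6)] / -7400 = -0.003649
|∇h| = √(0.002297² + -0.003649²) = 0.004312
Seepage velocity v = K·i/n = 27.0 × 0.004312 / 0.34 = 0.3424 m/day.
t = 300 / 0.3424 = 876.2 days = 2.4 years.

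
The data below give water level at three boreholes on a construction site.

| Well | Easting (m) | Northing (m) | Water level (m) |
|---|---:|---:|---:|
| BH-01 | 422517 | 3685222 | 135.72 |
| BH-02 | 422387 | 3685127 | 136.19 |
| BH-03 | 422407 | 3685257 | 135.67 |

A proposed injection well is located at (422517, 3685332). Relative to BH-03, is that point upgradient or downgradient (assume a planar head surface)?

downgradient

Taking BH-01 as reference: BH-02−BH-01 = (-130, -95, +0.47); BH-03−BH-01 = (-110, 35, -0.05).
Solve a·Δx + b·Δy = Δh: det = (-130)·35 − (-110)·(-95) = -15000.
∂h/∂x = [(+0.47)·35 − (-0.05)·(-95)] / -15000 = -0.0007800
∂h/∂y = [(-130)·(-0.05) − (-110)·(+0.47)] / -15000 = -0.003880
Head at (422517, 3685332) = 135.72 + (-0.0007800)·(0) + (-0.003880)·(110) = 135.29 m.
That is lower than the 135.67 m at BH-03, so the point is downgradient.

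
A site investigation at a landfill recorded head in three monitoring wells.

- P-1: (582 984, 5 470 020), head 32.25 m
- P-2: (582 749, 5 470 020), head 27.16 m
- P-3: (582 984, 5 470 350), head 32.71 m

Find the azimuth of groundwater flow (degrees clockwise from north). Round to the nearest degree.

266°

∂h/∂x = (27.16 − 32.25) / (582749 − 582984) = +0.02166
∂h/∂y = (32.71 − 32.25) / (5470350 − 5470020) = +0.001394
Flow direction (−∇h) has components (-0.02166 E, -0.001394 N).
Azimuth = atan2(E, N) = atan2(-0.02166, -0.001394) = 266.3° ≈ 266°.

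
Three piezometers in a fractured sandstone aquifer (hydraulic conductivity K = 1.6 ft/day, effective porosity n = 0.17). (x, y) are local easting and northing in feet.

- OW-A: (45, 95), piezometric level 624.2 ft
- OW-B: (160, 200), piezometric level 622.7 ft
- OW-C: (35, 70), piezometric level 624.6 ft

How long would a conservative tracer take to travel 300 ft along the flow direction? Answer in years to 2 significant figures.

5.1 years

Three-point gradient (reference OW-A): Δ to OW-B = (115, 105, -1.5), Δ to OW-C = (-10, -25, +0.4).
∂h/∂x = +0.002466, ∂h/∂y = -0.01699 (det = -1825).
|∇h| = √(0.002466² + -0.01699²) = 0.01717
Seepage velocity v = K·i/n = 1.6 × 0.01717 / 0.17 = 0.1616 ft/day.
t = 300 / 0.1616 = 1856 days = 5.08 years.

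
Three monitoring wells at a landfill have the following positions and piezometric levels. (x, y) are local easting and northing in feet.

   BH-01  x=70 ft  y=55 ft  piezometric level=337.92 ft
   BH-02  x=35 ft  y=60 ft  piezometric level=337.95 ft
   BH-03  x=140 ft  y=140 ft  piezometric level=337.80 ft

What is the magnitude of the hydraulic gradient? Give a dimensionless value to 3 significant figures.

0.00114

Differences from BH-01: to BH-02 (Δx, Δy, Δh) = (-35, 5, +0.03); to BH-03 = (70, 85, -0.12).
Solve a·Δx + b·Δy = Δh: det = (-35)·85 − 70·5 = -3325.
∂h/∂x = [(+0.03)·85 − (-0.12)·5] / -3325 = -0.0009474
∂h/∂y = [(-35)·(-0.12) − 70·(+0.03)] / -3325 = -0.0006316
|∇h| = √(-0.0009474² + -0.0006316²) = 0.001139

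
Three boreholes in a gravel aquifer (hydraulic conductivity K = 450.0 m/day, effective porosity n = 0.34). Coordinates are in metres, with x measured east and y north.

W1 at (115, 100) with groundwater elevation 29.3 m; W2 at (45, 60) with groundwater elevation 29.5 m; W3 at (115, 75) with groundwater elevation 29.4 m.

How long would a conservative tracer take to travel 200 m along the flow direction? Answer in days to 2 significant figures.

37 days

Three-point gradient (reference W1): Δ to W2 = (-70, -40, +0.2), Δ to W3 = (0, -25, +0.1).
∂h/∂x = -0.0005714, ∂h/∂y = -0.004000 (det = 1750).
|∇h| = √(-0.0005714² + -0.004000²) = 0.004041
Seepage velocity v = K·i/n = 450.0 × 0.004041 / 0.34 = 5.348 m/day.
t = 200 / 5.348 = 37.4 days.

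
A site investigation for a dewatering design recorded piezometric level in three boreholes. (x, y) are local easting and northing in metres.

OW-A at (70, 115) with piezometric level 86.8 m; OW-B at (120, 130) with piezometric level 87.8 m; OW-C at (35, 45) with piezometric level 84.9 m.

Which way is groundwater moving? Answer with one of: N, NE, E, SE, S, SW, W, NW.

Three-point gradient (reference OW-A): Δ to OW-B = (50, 15, +1.0), Δ to OW-C = (-35, -70, -1.9).
∂h/∂x = +0.01395, ∂h/∂y = +0.02017 (det = -2975).
Flow = −∇h = (-0.01395 east, -0.02017 north), which points southwest.

SW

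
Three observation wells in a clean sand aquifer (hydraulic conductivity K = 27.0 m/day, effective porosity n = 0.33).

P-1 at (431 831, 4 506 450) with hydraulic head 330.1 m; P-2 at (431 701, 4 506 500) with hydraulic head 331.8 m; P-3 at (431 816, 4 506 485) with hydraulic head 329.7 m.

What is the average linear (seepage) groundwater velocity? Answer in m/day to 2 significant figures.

2.4 m/day

With h = a·x + b·y + c and P-1 as origin, the differences give:
  (-130)·a + 50·b = +1.7
  (-15)·a + 35·b = -0.4
Eliminate b (×35 and ×50, subtract): -3800·a = 79.50 → a = ∂h/∂x = -0.02092
Back-substitute: b = ∂h/∂y = -0.02039.
|∇h| = √(-0.02092² + -0.02039²) = 0.02921
Seepage velocity v = K·i/n = 27.0 × 0.02921 / 0.33 = 2.39 m/day.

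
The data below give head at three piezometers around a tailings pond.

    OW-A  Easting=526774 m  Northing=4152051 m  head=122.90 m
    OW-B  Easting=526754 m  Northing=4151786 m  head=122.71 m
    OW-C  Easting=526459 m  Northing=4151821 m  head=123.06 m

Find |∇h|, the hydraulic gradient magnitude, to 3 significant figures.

Three-point gradient (reference OW-A): Δ to OW-B = (-20, -265, -0.19), Δ to OW-C = (-315, -230, +0.16).
∂h/∂x = -0.001092, ∂h/∂y = +0.0007994 (det = -78875).
|∇h| = √(-0.001092² + 0.0007994²) = 0.001353

0.00135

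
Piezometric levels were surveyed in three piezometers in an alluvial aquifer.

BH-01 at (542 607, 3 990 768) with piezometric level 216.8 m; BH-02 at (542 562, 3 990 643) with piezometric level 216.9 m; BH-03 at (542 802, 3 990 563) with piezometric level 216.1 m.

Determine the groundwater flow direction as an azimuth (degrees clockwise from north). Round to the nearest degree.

Three-point gradient (reference BH-01): Δ to BH-02 = (-45, -125, +0.1), Δ to BH-03 = (195, -205, -0.7).
∂h/∂x = -0.003214, ∂h/∂y = +0.0003571 (det = 33600).
Flow direction (−∇h) has components (+0.003214 E, -0.0003571 N).
Azimuth = atan2(E, N) = atan2(+0.003214, -0.0003571) = 96.3° ≈ 096°.

096°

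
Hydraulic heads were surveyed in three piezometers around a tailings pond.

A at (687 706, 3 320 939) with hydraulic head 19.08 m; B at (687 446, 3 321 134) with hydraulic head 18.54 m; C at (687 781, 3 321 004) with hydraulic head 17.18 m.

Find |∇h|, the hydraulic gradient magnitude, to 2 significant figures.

0.020

Three-point gradient (reference A): Δ to B = (-260, 195, -0.54), Δ to C = (75, 65, -1.90).
∂h/∂x = -0.01064, ∂h/∂y = -0.01695 (det = -31525).
|∇h| = √(-0.01064² + -0.01695²) = 0.02001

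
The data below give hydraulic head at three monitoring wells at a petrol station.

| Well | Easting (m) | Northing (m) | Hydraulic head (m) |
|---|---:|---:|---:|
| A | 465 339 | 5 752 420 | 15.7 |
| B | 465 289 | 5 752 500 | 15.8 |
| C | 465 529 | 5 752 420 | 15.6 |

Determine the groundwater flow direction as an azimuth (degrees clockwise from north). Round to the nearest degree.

150°

Taking A as reference: B−A = (-50, 80, +0.1); C−A = (190, 0, -0.1).
Solve a·Δx + b·Δy = Δh: det = (-50)·0 − 190·80 = -15200.
∂h/∂x = [(+0.1)·0 − (-0.1)·80] / -15200 = -0.0005263
∂h/∂y = [(-50)·(-0.1) − 190·(+0.1)] / -15200 = +0.0009211
Flow direction (−∇h) has components (+0.0005263 E, -0.0009211 N).
Azimuth = atan2(E, N) = atan2(+0.0005263, -0.0009211) = 150.3° ≈ 150°.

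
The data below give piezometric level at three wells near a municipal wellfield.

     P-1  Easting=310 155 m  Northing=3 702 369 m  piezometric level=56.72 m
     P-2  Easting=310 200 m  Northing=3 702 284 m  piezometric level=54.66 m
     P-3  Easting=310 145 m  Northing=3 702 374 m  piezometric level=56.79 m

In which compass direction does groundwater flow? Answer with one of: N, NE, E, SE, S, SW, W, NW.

Taking P-1 as reference: P-2−P-1 = (45, -85, -2.06); P-3−P-1 = (-10, 5, +0.07).
Determinant of the coordinate differences = 45·5 − (-10)·(-85) = -625.
∂h/∂x = [(-2.06)·5 − (+0.07)·(-85)] / -625 = +0.006960
∂h/∂y = [45·(+0.07) − (-10)·(-2.06)] / -625 = +0.02792
Flow = −∇h = (-0.006960 east, -0.02792 north), which points south.

S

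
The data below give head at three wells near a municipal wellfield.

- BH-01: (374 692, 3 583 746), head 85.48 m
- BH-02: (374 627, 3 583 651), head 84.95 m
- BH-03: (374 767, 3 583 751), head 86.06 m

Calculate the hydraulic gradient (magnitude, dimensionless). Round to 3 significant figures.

Taking BH-01 as reference: BH-02−BH-01 = (-65, -95, -0.53); BH-03−BH-01 = (75, 5, +0.58).
Determinant of the coordinate differences = (-65)·5 − 75·(-95) = 6800.
∂h/∂x = [(-0.53)·5 − (+0.58)·(-95)] / 6800 = +0.007713
∂h/∂y = [(-65)·(+0.58) − 75·(-0.53)] / 6800 = +0.0003015
|∇h| = √(0.007713² + 0.0003015²) = 0.007719

0.00772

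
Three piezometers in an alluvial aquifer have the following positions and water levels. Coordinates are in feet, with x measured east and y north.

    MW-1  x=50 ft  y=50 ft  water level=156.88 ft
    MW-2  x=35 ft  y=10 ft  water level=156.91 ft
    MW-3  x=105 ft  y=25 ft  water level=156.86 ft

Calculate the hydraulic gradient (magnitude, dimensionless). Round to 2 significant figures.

0.00080

With h = a·x + b·y + c and MW-1 as origin, the differences give:
  (-15)·a + (-40)·b = +0.03
  55·a + (-25)·b = -0.02
Eliminate b (×(-25) and ×(-40), subtract): 2575·a = -1.550 → a = ∂h/∂x = -0.0006019
Back-substitute: b = ∂h/∂y = -0.0005243.
|∇h| = √(-0.0006019² + -0.0005243²) = 0.0007982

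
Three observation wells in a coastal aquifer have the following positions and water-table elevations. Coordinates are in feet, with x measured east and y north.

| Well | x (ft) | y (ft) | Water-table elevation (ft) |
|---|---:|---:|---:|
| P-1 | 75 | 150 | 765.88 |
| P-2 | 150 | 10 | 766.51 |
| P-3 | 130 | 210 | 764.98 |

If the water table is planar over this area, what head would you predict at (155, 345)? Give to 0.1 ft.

With h = a·x + b·y + c and P-1 as origin, the differences give:
  75·a + (-140)·b = +0.63
  55·a + 60·b = -0.90
Eliminate b (×60 and ×(-140), subtract): 12200·a = -88.200 → a = ∂h/∂x = -0.007230
Back-substitute: b = ∂h/∂y = -0.008373.
h(155, 345) = 765.88 + (-0.007230)·(80) + (-0.008373)·(195) = 765.88 -0.578 -1.633 = 763.669 ft.

763.7 ft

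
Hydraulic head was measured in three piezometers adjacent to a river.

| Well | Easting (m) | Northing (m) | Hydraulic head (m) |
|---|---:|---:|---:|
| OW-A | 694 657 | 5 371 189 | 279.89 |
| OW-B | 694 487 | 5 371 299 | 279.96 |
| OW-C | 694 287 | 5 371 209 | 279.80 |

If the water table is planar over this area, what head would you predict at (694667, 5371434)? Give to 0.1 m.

Taking OW-A as reference: OW-B−OW-A = (-170, 110, +0.07); OW-C−OW-A = (-370, 20, -0.09).
Solve a·Δx + b·Δy = Δh: det = (-170)·20 − (-370)·110 = 37300.
∂h/∂x = [(+0.07)·20 − (-0.09)·110] / 37300 = +0.0003029
∂h/∂y = [(-170)·(-0.09) − (-370)·(+0.07)] / 37300 = +0.001105
h(694667, 5371434) = 279.89 + (+0.0003029)·(10) + (+0.001105)·(245) = 279.89 +0.003 +0.271 = 280.164 m.

280.2 m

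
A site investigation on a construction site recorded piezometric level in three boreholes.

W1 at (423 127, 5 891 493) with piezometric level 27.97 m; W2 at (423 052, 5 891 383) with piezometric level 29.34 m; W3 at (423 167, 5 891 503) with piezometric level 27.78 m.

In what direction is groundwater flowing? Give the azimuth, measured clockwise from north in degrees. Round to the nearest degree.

Differences from W1: to W2 (Δx, Δy, Δh) = (-75, -110, +1.37); to W3 = (40, 10, -0.19).
Determinant of the coordinate differences = (-75)·10 − 40·(-110) = 3650.
∂h/∂x = [(+1.37)·10 − (-0.19)·(-110)] / 3650 = -0.001973
∂h/∂y = [(-75)·(-0.19) − 40·(+1.37)] / 3650 = -0.01111
Flow direction (−∇h) has components (+0.001973 E, +0.01111 N).
Azimuth = atan2(E, N) = atan2(+0.001973, +0.01111) = 10.1° ≈ 010°.

010°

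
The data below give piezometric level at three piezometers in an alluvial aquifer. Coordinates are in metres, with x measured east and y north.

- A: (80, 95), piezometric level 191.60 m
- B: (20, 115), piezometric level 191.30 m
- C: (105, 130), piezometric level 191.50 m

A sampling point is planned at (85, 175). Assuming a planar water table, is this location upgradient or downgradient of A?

With h = a·x + b·y + c and A as origin, the differences give:
  (-60)·a + 20·b = -0.30
  25·a + 35·b = -0.10
Eliminate b (×35 and ×20, subtract): -2600·a = -8.500 → a = ∂h/∂x = +0.003269
Back-substitute: b = ∂h/∂y = -0.005192.
Head at (85, 175) = 191.60 + (+0.003269)·(5) + (-0.005192)·(80) = 191.20 m.
That is lower than the 191.60 m at A, so the point is downgradient.

downgradient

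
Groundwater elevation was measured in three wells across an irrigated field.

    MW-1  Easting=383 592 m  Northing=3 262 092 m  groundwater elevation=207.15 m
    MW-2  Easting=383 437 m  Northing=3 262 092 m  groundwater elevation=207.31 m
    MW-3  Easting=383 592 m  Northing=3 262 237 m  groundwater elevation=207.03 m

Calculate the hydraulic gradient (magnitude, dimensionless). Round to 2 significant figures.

0.0013

∂h/∂x = (207.31 − 207.15) / (383437 − 383592) = -0.001032
∂h/∂y = (207.03 − 207.15) / (3262237 − 3262092) = -0.0008276
|∇h| = √(-0.001032² + -0.0008276²) = 0.001323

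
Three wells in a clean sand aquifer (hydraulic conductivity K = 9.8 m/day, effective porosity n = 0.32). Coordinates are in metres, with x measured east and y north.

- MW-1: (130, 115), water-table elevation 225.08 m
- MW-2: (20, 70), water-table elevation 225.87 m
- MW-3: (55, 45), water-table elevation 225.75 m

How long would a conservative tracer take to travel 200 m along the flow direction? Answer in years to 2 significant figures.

Differences from MW-1: to MW-2 (Δx, Δy, Δh) = (-110, -45, +0.79); to MW-3 = (-75, -70, +0.67).
Solve a·Δx + b·Δy = Δh: det = (-110)·(-70) − (-75)·(-45) = 4325.
∂h/∂x = [(+0.79)·(-70) − (+0.67)·(-45)] / 4325 = -0.005815
∂h/∂y = [(-110)·(+0.67) − (-75)·(+0.79)] / 4325 = -0.003341
|∇h| = √(-0.005815² + -0.003341²) = 0.006706
Seepage velocity v = K·i/n = 9.8 × 0.006706 / 0.32 = 0.2054 m/day.
t = 200 / 0.2054 = 973.7 days = 2.67 years.

2.7 years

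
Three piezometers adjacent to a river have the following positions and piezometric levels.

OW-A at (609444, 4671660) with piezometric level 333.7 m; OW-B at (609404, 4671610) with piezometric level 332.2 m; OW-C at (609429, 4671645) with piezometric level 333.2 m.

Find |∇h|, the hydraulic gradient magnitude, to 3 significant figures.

0.0236

Differences from OW-A: to OW-B (Δx, Δy, Δh) = (-40, -50, -1.5); to OW-C = (-15, -15, -0.5).
Solve a·Δx + b·Δy = Δh: det = (-40)·(-15) − (-15)·(-50) = -150.
∂h/∂x = [(-1.5)·(-15) − (-0.5)·(-50)] / -150 = +0.01667
∂h/∂y = [(-40)·(-0.5) − (-15)·(-1.5)] / -150 = +0.01667
|∇h| = √(0.01667² + 0.01667²) = 0.02357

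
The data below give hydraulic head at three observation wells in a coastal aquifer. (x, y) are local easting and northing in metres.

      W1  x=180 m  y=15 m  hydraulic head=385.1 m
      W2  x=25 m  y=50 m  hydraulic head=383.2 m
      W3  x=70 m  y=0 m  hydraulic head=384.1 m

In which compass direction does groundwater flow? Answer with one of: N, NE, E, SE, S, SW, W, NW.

Three-point gradient (reference W1): Δ to W2 = (-155, 35, -1.9), Δ to W3 = (-110, -15, -1.0).
∂h/∂x = +0.01028, ∂h/∂y = -0.008745 (det = 6175).
Flow = −∇h = (-0.01028 east, +0.008745 north), which points northwest.

NW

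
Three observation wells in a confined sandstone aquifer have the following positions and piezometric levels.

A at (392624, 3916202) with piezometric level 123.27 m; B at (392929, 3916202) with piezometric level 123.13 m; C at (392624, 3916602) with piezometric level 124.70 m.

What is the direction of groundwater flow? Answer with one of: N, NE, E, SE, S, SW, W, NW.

∂h/∂x = (123.13 − 123.27) / (392929 − 392624) = -0.0004590
∂h/∂y = (124.70 − 123.27) / (3916602 − 3916202) = +0.003575
Flow = −∇h = (+0.0004590 east, -0.003575 north), which points south.

S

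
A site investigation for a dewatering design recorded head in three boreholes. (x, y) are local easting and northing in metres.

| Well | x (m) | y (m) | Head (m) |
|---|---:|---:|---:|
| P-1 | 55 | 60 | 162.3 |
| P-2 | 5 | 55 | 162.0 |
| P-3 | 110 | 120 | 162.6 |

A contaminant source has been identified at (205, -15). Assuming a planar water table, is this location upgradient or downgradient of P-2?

Three-point gradient (reference P-1): Δ to P-2 = (-50, -5, -0.3), Δ to P-3 = (55, 60, +0.3).
∂h/∂x = +0.006055, ∂h/∂y = -0.0005505 (det = -2725).
Head at (205, -15) = 162.3 + (+0.006055)·(150) + (-0.0005505)·(-75) = 163.25 m.
That is higher than the 162.0 m at P-2, so the point is upgradient.

upgradient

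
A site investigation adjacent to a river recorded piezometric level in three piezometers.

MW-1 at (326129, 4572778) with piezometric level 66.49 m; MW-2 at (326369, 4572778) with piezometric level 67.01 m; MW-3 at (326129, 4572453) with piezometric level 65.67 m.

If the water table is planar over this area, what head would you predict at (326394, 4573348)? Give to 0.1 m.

∂h/∂x = (67.01 − 66.49) / (326369 − 326129) = +0.002167
∂h/∂y = (65.67 − 66.49) / (4572453 − 4572778) = +0.002523
h(326394, 4573348) = 66.49 + (+0.002167)·(265) + (+0.002523)·(570) = 66.49 +0.574 +1.438 = 68.502 m.

68.5 m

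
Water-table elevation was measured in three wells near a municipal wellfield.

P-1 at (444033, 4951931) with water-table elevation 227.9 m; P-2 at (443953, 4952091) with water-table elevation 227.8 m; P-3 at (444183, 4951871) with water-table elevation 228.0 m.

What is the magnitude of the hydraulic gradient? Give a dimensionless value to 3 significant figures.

With h = a·x + b·y + c and P-1 as origin, the differences give:
  (-80)·a + 160·b = -0.1
  150·a + (-60)·b = +0.1
Eliminate b (×(-60) and ×160, subtract): -19200·a = -10.00 → a = ∂h/∂x = +0.0005208
Back-substitute: b = ∂h/∂y = -0.0003646.
|∇h| = √(0.0005208² + -0.0003646²) = 0.0006357

0.000636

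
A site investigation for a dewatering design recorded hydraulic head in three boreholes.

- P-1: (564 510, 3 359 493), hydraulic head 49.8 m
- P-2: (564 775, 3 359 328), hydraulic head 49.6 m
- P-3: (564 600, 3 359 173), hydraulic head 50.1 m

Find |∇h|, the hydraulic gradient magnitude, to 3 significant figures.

Differences from P-1: to P-2 (Δx, Δy, Δh) = (265, -165, -0.2); to P-3 = (90, -320, +0.3).
Solve a·Δx + b·Δy = Δh: det = 265·(-320) − 90·(-165) = -69950.
∂h/∂x = [(-0.2)·(-320) − (+0.3)·(-165)] / -69950 = -0.001623
∂h/∂y = [265·(+0.3) − 90·(-0.2)] / -69950 = -0.001394
|∇h| = √(-0.001623² + -0.001394²) = 0.002139

0.00214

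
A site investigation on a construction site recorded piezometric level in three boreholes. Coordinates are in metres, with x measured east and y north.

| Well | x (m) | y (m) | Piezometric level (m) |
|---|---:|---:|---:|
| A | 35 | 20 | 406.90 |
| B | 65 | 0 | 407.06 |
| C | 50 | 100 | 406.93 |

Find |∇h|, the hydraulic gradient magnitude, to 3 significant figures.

0.00499

Differences from A: to B (Δx, Δy, Δh) = (30, -20, +0.16); to C = (15, 80, +0.03).
Determinant of the coordinate differences = 30·80 − 15·(-20) = 2700.
∂h/∂x = [(+0.16)·80 − (+0.03)·(-20)] / 2700 = +0.004963
∂h/∂y = [30·(+0.03) − 15·(+0.16)] / 2700 = -0.0005556
|∇h| = √(0.004963² + -0.0005556²) = 0.004994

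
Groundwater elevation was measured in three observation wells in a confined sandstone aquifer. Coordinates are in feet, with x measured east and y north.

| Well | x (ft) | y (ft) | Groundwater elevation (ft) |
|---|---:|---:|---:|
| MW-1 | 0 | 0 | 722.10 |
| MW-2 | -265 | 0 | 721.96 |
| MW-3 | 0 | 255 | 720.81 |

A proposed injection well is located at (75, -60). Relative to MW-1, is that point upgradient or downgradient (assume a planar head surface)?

∂h/∂x = (721.96 − 722.10) / (-265 − 0) = +0.0005283
∂h/∂y = (720.81 − 722.10) / (255 − 0) = -0.005059
Head at (75, -60) = 722.10 + (+0.0005283)·(75) + (-0.005059)·(-60) = 722.44 ft.
That is higher than the 722.10 ft at MW-1, so the point is upgradient.

upgradient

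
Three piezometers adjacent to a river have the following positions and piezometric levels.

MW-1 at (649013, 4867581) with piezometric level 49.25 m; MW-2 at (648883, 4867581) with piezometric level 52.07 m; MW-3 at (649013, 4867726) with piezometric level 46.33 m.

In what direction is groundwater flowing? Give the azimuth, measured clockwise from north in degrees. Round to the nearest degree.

047°

∂h/∂x = (52.07 − 49.25) / (648883 − 649013) = -0.02169
∂h/∂y = (46.33 − 49.25) / (4867726 − 4867581) = -0.02014
Flow direction (−∇h) has components (+0.02169 E, +0.02014 N).
Azimuth = atan2(E, N) = atan2(+0.02169, +0.02014) = 47.1° ≈ 047°.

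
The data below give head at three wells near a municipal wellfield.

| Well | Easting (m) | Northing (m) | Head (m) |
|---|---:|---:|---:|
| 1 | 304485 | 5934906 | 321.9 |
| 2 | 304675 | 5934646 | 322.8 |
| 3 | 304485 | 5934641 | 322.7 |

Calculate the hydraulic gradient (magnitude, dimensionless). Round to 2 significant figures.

0.0031

With h = a·x + b·y + c and 1 as origin, the differences give:
  190·a + (-260)·b = +0.9
  0·a + (-265)·b = +0.8
Eliminate b (×(-265) and ×(-260), subtract): -50350·a = -30.50 → a = ∂h/∂x = +0.0006058
Back-substitute: b = ∂h/∂y = -0.003019.
|∇h| = √(0.0006058² + -0.003019²) = 0.003079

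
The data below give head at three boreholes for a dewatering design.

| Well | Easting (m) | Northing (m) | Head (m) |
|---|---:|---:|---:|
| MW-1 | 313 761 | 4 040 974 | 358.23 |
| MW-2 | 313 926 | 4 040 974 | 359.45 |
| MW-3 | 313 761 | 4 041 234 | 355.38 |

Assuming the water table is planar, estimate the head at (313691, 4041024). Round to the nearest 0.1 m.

357.2 m

∂h/∂x = (359.45 − 358.23) / (313926 − 313761) = +0.007394
∂h/∂y = (355.38 − 358.23) / (4041234 − 4040974) = -0.01096
h(313691, 4041024) = 358.23 + (+0.007394)·(-70) + (-0.01096)·(50) = 358.23 -0.518 -0.548 = 357.164 m.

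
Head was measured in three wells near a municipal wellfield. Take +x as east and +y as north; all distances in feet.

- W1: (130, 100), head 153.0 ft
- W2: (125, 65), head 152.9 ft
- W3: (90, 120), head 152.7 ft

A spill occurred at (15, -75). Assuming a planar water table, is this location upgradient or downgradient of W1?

downgradient

With h = a·x + b·y + c and W1 as origin, the differences give:
  (-5)·a + (-35)·b = -0.1
  (-40)·a + 20·b = -0.3
Eliminate b (×20 and ×(-35), subtract): -1500·a = -12.50 → a = ∂h/∂x = +0.008333
Back-substitute: b = ∂h/∂y = +0.001667.
Head at (15, -75) = 153.0 + (+0.008333)·(-115) + (+0.001667)·(-175) = 151.75 ft.
That is lower than the 153.0 ft at W1, so the point is downgradient.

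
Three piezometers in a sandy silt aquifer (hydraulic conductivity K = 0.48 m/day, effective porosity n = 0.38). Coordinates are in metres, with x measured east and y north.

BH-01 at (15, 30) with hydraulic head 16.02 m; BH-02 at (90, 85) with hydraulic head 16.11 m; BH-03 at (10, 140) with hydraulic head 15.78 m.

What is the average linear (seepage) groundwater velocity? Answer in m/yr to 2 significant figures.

Differences from BH-01: to BH-02 (Δx, Δy, Δh) = (75, 55, +0.09); to BH-03 = (-5, 110, -0.24).
Solve a·Δx + b·Δy = Δh: det = 75·110 − (-5)·55 = 8525.
∂h/∂x = [(+0.09)·110 − (-0.24)·55] / 8525 = +0.002710
∂h/∂y = [75·(-0.24) − (-5)·(+0.09)] / 8525 = -0.002059
|∇h| = √(0.002710² + -0.002059²) = 0.003403
Seepage velocity v = K·i/n = 0.48 × 0.003403 / 0.38 = 0.004299 m/day = 1.57 m/yr.

1.6 m/yr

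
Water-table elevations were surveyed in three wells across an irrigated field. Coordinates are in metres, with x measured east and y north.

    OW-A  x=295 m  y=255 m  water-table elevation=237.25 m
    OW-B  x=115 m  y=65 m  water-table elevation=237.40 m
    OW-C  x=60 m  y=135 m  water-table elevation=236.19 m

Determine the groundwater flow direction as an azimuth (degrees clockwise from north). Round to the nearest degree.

Taking OW-A as reference: OW-B−OW-A = (-180, -190, +0.15); OW-C−OW-A = (-235, -120, -1.06).
Determinant of the coordinate differences = (-180)·(-120) − (-235)·(-190) = -23050.
∂h/∂x = [(+0.15)·(-120) − (-1.06)·(-190)] / -23050 = +0.009518
∂h/∂y = [(-180)·(-1.06) − (-235)·(+0.15)] / -23050 = -0.009807
Flow direction (−∇h) has components (-0.009518 E, +0.009807 N).
Azimuth = atan2(E, N) = atan2(-0.009518, +0.009807) = 315.9° ≈ 316°.

316°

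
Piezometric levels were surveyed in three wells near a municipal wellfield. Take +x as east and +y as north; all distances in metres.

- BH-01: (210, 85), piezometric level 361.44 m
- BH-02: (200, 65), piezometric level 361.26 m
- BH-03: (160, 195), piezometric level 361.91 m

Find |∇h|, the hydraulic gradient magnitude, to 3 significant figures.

0.00819

Differences from BH-01: to BH-02 (Δx, Δy, Δh) = (-10, -20, -0.18); to BH-03 = (-50, 110, +0.47).
Determinant of the coordinate differences = (-10)·110 − (-50)·(-20) = -2100.
∂h/∂x = [(-0.18)·110 − (+0.47)·(-20)] / -2100 = +0.004952
∂h/∂y = [(-10)·(+0.47) − (-50)·(-0.18)] / -2100 = +0.006524
|∇h| = √(0.004952² + 0.006524²) = 0.008191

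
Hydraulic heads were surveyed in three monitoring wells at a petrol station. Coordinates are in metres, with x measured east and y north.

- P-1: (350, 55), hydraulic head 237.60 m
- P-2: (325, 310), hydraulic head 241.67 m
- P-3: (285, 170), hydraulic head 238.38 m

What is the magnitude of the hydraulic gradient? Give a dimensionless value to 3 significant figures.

With h = a·x + b·y + c and P-1 as origin, the differences give:
  (-25)·a + 255·b = +4.07
  (-65)·a + 115·b = +0.78
Eliminate b (×115 and ×255, subtract): 13700·a = 269.150 → a = ∂h/∂x = +0.01965
Back-substitute: b = ∂h/∂y = +0.01789.
|∇h| = √(0.01965² + 0.01789²) = 0.02657

0.0266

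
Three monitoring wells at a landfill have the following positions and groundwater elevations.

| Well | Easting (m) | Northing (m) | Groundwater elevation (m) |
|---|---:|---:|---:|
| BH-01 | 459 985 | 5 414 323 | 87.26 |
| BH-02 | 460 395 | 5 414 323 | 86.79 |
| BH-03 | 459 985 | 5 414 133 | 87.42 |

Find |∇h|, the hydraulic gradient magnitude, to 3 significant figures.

∂h/∂x = (86.79 − 87.26) / (460395 − 459985) = -0.001146
∂h/∂y = (87.42 − 87.26) / (5414133 − 5414323) = -0.0008421
|∇h| = √(-0.001146² + -0.0008421²) = 0.001422

0.00142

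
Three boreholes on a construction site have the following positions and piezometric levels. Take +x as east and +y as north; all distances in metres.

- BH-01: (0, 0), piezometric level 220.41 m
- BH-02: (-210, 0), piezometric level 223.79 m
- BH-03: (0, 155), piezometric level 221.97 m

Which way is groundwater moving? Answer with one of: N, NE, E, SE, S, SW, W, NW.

∂h/∂x = (223.79 − 220.41) / (-210 − 0) = -0.01610
∂h/∂y = (221.97 − 220.41) / (155 − 0) = +0.01006
Flow = −∇h = (+0.01610 east, -0.01006 north), which points southeast.

SE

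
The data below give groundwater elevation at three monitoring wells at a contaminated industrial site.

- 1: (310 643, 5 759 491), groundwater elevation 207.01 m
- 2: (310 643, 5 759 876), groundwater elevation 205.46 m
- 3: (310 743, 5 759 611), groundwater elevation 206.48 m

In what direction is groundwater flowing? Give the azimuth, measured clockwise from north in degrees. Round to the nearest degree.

With h = a·x + b·y + c and 1 as origin, the differences give:
  0·a + 385·b = -1.55
  100·a + 120·b = -0.53
Eliminate b (×120 and ×385, subtract): -38500·a = 18.050 → a = ∂h/∂x = -0.0004688
Back-substitute: b = ∂h/∂y = -0.004026.
Flow direction (−∇h) has components (+0.0004688 E, +0.004026 N).
Azimuth = atan2(E, N) = atan2(+0.0004688, +0.004026) = 6.6° ≈ 007°.

007°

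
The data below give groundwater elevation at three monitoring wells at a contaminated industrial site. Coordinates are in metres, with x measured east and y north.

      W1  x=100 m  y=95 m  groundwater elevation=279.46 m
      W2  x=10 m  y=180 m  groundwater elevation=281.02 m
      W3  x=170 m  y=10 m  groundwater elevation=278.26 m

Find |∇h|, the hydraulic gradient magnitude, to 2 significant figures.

Three-point gradient (reference W1): Δ to W2 = (-90, 85, +1.56), Δ to W3 = (70, -85, -1.20).
∂h/∂x = -0.01800, ∂h/∂y = -0.0007059 (det = 1700).
|∇h| = √(-0.01800² + -0.0007059²) = 0.01801

0.018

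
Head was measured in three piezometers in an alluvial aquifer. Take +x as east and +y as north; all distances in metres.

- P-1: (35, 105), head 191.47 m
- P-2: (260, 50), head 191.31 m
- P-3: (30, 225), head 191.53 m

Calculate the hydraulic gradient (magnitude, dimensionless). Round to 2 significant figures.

Three-point gradient (reference P-1): Δ to P-2 = (225, -55, -0.16), Δ to P-3 = (-5, 120, +0.06).
∂h/∂x = -0.0005949, ∂h/∂y = +0.0004752 (det = 26725).
|∇h| = √(-0.0005949² + 0.0004752²) = 0.0007614

0.00076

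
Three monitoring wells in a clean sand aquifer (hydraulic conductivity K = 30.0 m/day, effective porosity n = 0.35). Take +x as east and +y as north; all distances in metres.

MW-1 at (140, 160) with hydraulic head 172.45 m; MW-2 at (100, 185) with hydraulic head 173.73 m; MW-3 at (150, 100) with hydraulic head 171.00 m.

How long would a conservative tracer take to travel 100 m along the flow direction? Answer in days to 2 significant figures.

With h = a·x + b·y + c and MW-1 as origin, the differences give:
  (-40)·a + 25·b = +1.28
  10·a + (-60)·b = -1.45
Eliminate b (×(-60) and ×25, subtract): 2150·a = -40.550 → a = ∂h/∂x = -0.01886
Back-substitute: b = ∂h/∂y = +0.02102.
|∇h| = √(-0.01886² + 0.02102²) = 0.02824
Seepage velocity v = K·i/n = 30.0 × 0.02824 / 0.35 = 2.421 m/day.
t = 100 / 2.421 = 41.31 days.

41 days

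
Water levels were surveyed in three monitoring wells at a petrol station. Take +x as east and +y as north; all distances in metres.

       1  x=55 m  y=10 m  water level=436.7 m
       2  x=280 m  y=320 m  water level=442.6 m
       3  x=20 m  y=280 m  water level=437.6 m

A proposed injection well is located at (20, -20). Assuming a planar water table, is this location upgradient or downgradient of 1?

Taking 1 as reference: 2−1 = (225, 310, +5.9); 3−1 = (-35, 270, +0.9).
Determinant of the coordinate differences = 225·270 − (-35)·310 = 71600.
∂h/∂x = [(+5.9)·270 − (+0.9)·310] / 71600 = +0.01835
∂h/∂y = [225·(+0.9) − (-35)·(+5.9)] / 71600 = +0.005712
Head at (20, -20) = 436.7 + (+0.01835)·(-35) + (+0.005712)·(-30) = 435.89 m.
That is lower than the 436.7 m at 1, so the point is downgradient.

downgradient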